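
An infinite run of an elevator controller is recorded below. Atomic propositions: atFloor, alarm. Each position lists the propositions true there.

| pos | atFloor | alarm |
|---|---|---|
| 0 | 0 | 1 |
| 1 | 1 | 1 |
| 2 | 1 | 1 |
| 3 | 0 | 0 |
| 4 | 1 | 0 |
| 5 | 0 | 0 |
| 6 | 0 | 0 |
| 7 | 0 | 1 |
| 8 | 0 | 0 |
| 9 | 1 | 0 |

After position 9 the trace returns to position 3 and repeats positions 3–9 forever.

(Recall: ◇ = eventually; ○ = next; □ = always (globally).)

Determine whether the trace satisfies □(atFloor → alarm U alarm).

atFloor → alarm U alarm must hold at every position from 0 onward. It fails at position 4, so □(atFloor → alarm U alarm) is false.
Positions where atFloor holds: 1, 2, 4, 9.
Check alarm U alarm at each: 1→ok, 2→ok, 4→fails, 9→fails.

Does not hold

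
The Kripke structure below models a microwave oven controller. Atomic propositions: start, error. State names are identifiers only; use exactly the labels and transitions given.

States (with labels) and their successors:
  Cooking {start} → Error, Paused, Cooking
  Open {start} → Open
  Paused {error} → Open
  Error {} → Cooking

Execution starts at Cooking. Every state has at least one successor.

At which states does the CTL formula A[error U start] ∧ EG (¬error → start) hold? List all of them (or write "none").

{Cooking, Open, Paused}

States satisfying error: {Paused}.
States satisfying start: {Cooking, Open}.
States satisfying A[error U start]: {Cooking, Open, Paused}.
States satisfying ¬error → start: {Cooking, Open, Paused}.
States satisfying EG (¬error → start): {Cooking, Open, Paused}.
States satisfying A[error U start] ∧ EG (¬error → start): {Cooking, Open, Paused}.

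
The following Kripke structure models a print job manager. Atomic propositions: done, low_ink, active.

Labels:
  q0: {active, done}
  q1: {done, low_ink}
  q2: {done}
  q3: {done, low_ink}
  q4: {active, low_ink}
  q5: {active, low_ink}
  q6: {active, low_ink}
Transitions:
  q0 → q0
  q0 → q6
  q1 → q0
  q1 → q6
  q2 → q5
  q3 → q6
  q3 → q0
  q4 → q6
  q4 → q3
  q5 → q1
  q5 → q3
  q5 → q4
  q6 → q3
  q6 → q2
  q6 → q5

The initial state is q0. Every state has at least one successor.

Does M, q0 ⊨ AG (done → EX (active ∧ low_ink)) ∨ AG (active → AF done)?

States satisfying done → EX (active ∧ low_ink): {q0, q1, q2, q3, q4, q5, q6}.
States satisfying AG (done → EX (active ∧ low_ink)): {q0, q1, q2, q3, q4, q5, q6}.
States satisfying active → AF done: {q0, q1, q2, q3}.
States satisfying AG (active → AF done): ∅.
States satisfying AG (done → EX (active ∧ low_ink)) ∨ AG (active → AF done): {q0, q1, q2, q3, q4, q5, q6}.
q0 ∈ Sat(AG (done → EX (active ∧ low_ink)) ∨ AG (active → AF done)).

Satisfied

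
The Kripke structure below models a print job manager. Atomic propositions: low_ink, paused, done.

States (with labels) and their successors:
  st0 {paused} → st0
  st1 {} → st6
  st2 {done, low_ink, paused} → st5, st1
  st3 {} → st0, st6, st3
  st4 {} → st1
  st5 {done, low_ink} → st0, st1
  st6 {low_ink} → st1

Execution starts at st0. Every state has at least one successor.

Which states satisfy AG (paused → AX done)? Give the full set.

{st1, st4, st6}

States satisfying paused → AX done: {st1, st3, st4, st5, st6}.
States satisfying AG (paused → AX done): {st1, st4, st6}.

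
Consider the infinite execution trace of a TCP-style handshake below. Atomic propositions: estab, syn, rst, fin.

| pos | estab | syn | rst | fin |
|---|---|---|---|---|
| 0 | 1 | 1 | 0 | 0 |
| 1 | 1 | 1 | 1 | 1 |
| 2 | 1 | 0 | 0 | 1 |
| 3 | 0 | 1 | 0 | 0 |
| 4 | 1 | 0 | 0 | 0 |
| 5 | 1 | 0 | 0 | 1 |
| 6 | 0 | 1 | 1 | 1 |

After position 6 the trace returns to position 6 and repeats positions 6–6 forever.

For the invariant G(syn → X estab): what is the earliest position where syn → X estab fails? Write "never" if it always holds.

6

Check syn → X estab at each position in order: 0 ✓, 1 ✓, 2 ✓, 3 ✓, 4 ✓, 5 ✓.
At position 6 the labels are {fin, rst, syn} and the next position 6 has {fin, rst, syn}, so syn → X estab is false there. This is the first violation.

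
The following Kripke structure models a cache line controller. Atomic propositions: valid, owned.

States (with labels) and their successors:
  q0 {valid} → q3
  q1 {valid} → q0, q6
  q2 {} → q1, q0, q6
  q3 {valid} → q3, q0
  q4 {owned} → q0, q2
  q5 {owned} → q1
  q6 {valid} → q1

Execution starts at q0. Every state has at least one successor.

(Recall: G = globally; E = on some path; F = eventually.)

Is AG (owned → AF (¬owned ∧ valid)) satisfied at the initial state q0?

Holds

States satisfying owned → AF (¬owned ∧ valid): {q0, q1, q2, q3, q4, q5, q6}.
States satisfying AG (owned → AF (¬owned ∧ valid)): {q0, q1, q2, q3, q4, q5, q6}.
Every state reachable from q0 satisfies owned → AF (¬owned ∧ valid).
q0 ∈ Sat(AG (owned → AF (¬owned ∧ valid))).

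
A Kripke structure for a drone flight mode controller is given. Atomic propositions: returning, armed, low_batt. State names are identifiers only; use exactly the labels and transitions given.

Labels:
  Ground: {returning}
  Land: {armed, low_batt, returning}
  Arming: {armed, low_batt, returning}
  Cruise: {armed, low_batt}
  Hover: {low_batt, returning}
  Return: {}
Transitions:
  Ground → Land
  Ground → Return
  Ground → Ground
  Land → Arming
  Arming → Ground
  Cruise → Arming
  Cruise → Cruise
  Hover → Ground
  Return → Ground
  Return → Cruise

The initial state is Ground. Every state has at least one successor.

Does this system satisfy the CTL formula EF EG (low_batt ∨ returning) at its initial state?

Holds

States satisfying EG (low_batt ∨ returning): {Ground, Land, Arming, Cruise, Hover}.
States satisfying EF EG (low_batt ∨ returning): {Ground, Land, Arming, Cruise, Hover, Return}.
Some path from Ground reaches a state where EG (low_batt ∨ returning) holds.
Ground ∈ Sat(EF EG (low_batt ∨ returning)).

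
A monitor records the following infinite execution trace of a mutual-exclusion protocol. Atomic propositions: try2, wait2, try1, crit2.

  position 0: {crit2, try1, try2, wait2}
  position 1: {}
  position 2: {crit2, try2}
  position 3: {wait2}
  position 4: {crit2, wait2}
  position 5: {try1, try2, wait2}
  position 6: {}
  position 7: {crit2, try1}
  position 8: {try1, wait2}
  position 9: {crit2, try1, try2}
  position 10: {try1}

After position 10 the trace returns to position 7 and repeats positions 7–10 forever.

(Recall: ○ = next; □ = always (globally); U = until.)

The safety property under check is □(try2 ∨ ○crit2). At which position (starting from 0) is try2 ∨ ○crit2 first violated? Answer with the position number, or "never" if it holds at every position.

Check try2 ∨ ○crit2 at each position in order: 0 ✓, 1 ✓, 2 ✓, 3 ✓.
At position 4 the labels are {crit2, wait2} and the next position 5 has {try1, try2, wait2}, so try2 ∨ ○crit2 is false there. This is the first violation.

4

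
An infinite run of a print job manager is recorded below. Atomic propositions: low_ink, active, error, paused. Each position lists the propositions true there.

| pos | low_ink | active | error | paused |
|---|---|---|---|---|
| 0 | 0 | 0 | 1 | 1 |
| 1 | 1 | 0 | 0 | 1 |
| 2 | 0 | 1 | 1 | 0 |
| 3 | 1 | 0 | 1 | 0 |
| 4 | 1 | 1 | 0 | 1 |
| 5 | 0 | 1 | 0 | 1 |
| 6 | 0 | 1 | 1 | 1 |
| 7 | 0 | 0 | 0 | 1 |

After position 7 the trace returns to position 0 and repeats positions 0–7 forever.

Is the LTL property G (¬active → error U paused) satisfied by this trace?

Holds

¬active → error U paused holds at every position 0..7, and those are all positions ever visited, so G (¬active → error U paused) holds.
Positions where ¬active holds: 0, 1, 3, 7.
Check error U paused at each: 0→ok, 1→ok, 3→ok, 7→ok.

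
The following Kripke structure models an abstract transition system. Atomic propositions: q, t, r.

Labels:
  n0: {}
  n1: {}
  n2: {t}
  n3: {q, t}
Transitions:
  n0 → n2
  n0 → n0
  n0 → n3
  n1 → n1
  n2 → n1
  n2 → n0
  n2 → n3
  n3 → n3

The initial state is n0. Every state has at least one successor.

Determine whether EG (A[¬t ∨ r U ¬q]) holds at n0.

States satisfying A[¬t ∨ r U ¬q]: {n0, n1, n2}.
States satisfying EG (A[¬t ∨ r U ¬q]): {n0, n1, n2}.
n0 ∈ Sat(EG (A[¬t ∨ r U ¬q])).

Holds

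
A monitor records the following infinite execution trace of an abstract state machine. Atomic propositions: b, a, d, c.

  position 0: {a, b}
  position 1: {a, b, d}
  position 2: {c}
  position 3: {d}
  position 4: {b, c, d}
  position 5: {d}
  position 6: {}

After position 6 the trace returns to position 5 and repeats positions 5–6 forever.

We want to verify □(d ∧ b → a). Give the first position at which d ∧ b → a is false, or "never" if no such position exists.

4

Check d ∧ b → a at each position in order: 0 ✓, 1 ✓, 2 ✓, 3 ✓.
At position 4 the labels are {b, c, d}, so d ∧ b → a is false there. This is the first violation.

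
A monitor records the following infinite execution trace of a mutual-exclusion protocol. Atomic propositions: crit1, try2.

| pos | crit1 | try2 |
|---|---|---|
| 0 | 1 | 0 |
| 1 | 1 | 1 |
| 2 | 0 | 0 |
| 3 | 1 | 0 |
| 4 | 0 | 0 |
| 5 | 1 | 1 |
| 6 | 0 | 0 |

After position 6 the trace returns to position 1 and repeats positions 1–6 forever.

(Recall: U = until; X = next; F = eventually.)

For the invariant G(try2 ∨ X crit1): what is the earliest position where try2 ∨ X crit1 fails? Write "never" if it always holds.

3

Check try2 ∨ X crit1 at each position in order: 0 ✓, 1 ✓, 2 ✓.
At position 3 the labels are {crit1} and the next position 4 has {}, so try2 ∨ X crit1 is false there. This is the first violation.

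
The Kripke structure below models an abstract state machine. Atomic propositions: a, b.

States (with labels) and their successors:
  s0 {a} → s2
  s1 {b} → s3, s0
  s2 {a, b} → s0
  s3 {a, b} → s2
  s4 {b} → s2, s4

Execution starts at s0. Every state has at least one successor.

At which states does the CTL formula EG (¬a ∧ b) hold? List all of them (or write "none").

{s4}

States satisfying ¬a ∧ b: {s1, s4}.
States satisfying EG (¬a ∧ b): {s4}.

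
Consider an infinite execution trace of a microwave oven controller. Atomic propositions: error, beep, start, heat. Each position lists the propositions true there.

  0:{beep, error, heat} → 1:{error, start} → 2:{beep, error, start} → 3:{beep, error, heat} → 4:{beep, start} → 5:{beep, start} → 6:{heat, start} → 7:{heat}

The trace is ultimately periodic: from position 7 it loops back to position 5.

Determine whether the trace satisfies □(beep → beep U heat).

Holds

beep → beep U heat holds at every position 0..7, and those are all positions ever visited, so □(beep → beep U heat) holds.
Positions where beep holds: 0, 2, 3, 4, 5.
Check beep U heat at each: 0→ok, 2→ok, 3→ok, 4→ok, 5→ok.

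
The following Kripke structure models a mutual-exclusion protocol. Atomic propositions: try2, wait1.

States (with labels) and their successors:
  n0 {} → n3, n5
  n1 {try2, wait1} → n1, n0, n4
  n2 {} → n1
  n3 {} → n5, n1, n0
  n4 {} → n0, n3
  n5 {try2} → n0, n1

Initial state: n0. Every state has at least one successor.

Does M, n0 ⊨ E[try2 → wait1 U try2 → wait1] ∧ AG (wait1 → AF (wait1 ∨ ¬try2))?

Satisfied

States satisfying try2 → wait1: {n0, n1, n2, n3, n4}.
States satisfying E[try2 → wait1 U try2 → wait1]: {n0, n1, n2, n3, n4}.
States satisfying wait1 → AF (wait1 ∨ ¬try2): {n0, n1, n2, n3, n4, n5}.
States satisfying AG (wait1 → AF (wait1 ∨ ¬try2)): {n0, n1, n2, n3, n4, n5}.
States satisfying E[try2 → wait1 U try2 → wait1] ∧ AG (wait1 → AF (wait1 ∨ ¬try2)): {n0, n1, n2, n3, n4}.
n0 ∈ Sat(E[try2 → wait1 U try2 → wait1] ∧ AG (wait1 → AF (wait1 ∨ ¬try2))).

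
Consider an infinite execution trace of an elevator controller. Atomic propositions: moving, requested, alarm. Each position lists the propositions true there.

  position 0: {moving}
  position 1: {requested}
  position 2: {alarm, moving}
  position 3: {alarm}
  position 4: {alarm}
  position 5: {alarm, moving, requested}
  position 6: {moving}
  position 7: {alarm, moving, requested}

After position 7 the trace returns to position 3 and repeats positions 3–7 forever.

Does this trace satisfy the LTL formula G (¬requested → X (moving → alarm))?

Yes

¬requested → X (moving → alarm) holds at every position 0..7, and those are all positions ever visited, so G (¬requested → X (moving → alarm)) holds.
Positions where ¬requested holds: 0, 2, 3, 4, 6.
Check X (moving → alarm) at each: 0→ok, 2→ok, 3→ok, 4→ok, 6→ok.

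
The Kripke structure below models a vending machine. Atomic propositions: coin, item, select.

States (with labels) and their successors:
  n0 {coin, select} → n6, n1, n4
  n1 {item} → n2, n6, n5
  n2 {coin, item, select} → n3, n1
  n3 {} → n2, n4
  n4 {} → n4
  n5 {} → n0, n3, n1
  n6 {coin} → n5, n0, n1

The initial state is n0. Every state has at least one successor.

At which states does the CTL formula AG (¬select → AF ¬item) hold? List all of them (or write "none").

{n4}

States satisfying ¬select → AF ¬item: {n0, n2, n3, n4, n5, n6}.
States satisfying AG (¬select → AF ¬item): {n4}.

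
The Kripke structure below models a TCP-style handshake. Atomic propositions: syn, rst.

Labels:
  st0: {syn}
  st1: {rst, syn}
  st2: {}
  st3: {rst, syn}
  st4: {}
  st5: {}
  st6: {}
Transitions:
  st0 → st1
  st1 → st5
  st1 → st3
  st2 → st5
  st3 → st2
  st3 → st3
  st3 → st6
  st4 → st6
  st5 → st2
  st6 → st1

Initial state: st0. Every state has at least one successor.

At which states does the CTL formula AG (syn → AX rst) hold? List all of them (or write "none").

{st2, st5}

States satisfying syn → AX rst: {st0, st2, st4, st5, st6}.
States satisfying AG (syn → AX rst): {st2, st5}.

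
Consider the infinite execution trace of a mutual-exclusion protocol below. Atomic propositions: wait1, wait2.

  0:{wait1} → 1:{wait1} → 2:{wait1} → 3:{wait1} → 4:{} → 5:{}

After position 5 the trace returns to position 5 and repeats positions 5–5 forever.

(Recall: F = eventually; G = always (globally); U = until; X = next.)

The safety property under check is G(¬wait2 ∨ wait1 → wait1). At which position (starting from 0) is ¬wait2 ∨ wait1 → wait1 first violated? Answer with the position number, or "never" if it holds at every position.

4

Check ¬wait2 ∨ wait1 → wait1 at each position in order: 0 ✓, 1 ✓, 2 ✓, 3 ✓.
At position 4 the labels are {}, so ¬wait2 ∨ wait1 → wait1 is false there. This is the first violation.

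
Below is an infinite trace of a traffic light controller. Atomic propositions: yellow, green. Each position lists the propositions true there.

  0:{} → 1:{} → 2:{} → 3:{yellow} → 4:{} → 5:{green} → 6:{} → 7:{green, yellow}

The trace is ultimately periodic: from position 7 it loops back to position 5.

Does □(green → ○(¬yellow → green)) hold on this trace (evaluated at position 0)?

green → ○(¬yellow → green) must hold at every position from 0 onward. It fails at position 5, so □(green → ○(¬yellow → green)) is false.
Positions where green holds: 5, 7.
Check ○(¬yellow → green) at each: 5→fails, 7→ok.

Does not hold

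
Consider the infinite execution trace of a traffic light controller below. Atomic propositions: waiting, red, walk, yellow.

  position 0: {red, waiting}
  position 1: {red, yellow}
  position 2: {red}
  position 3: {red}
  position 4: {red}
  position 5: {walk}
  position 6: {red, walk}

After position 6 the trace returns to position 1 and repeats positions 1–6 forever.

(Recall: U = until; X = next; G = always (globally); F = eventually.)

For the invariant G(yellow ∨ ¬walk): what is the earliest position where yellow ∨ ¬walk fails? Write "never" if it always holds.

Check yellow ∨ ¬walk at each position in order: 0 ✓, 1 ✓, 2 ✓, 3 ✓, 4 ✓.
At position 5 the labels are {walk}, so yellow ∨ ¬walk is false there. This is the first violation.

5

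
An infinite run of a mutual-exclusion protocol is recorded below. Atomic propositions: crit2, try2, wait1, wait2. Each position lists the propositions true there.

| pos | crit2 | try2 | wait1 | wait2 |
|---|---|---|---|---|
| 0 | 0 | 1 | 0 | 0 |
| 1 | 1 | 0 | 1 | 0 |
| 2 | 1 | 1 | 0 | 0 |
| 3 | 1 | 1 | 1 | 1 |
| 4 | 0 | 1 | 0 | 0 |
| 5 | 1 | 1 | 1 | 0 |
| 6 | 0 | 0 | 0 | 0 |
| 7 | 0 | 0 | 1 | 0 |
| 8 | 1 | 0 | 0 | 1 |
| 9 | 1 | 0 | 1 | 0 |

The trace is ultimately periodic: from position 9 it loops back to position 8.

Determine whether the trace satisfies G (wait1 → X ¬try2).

Does not hold

wait1 → X ¬try2 must hold at every position from 0 onward. It fails at position 1, so G (wait1 → X ¬try2) is false.
Positions where wait1 holds: 1, 3, 5, 7, 9.
Check X ¬try2 at each: 1→fails, 3→fails, 5→ok, 7→ok, 9→ok.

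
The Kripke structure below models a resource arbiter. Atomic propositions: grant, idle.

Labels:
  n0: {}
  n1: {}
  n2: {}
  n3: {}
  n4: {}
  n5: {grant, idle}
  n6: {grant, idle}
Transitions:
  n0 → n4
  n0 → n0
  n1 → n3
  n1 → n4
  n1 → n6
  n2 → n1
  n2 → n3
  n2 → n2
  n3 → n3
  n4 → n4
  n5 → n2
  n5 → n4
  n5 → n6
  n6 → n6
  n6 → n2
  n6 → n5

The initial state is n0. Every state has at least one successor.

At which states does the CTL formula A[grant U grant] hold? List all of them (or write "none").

{n5, n6}

States satisfying grant: {n5, n6}.
States satisfying A[grant U grant]: {n5, n6}.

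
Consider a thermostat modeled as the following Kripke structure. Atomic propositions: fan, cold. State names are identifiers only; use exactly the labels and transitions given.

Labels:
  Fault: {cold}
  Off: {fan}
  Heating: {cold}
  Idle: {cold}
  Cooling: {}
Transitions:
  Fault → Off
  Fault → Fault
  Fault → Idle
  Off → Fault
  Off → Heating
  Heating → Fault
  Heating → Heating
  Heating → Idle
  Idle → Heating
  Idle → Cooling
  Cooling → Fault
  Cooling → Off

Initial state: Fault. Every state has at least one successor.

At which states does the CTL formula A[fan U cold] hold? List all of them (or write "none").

{Fault, Off, Heating, Idle}

States satisfying fan: {Off}.
States satisfying cold: {Fault, Heating, Idle}.
States satisfying A[fan U cold]: {Fault, Off, Heating, Idle}.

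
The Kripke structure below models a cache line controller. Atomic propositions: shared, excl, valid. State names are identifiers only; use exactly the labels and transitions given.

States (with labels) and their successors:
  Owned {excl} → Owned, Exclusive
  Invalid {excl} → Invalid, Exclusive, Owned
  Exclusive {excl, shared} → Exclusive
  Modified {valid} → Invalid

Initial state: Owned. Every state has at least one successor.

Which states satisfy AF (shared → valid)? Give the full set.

States satisfying shared → valid: {Owned, Invalid, Modified}.
States satisfying AF (shared → valid): {Owned, Invalid, Modified}.

{Owned, Invalid, Modified}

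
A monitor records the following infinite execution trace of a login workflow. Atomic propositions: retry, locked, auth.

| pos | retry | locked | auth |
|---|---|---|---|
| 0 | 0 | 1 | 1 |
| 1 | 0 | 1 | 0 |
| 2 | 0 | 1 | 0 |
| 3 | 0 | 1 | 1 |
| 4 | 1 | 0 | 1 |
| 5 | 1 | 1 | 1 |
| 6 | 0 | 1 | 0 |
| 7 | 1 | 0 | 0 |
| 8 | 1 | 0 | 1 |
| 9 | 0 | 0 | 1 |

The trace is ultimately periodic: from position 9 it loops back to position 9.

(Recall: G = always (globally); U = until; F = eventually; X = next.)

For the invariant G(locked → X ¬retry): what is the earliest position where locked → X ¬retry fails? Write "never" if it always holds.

3

Check locked → X ¬retry at each position in order: 0 ✓, 1 ✓, 2 ✓.
At position 3 the labels are {auth, locked} and the next position 4 has {auth, retry}, so locked → X ¬retry is false there. This is the first violation.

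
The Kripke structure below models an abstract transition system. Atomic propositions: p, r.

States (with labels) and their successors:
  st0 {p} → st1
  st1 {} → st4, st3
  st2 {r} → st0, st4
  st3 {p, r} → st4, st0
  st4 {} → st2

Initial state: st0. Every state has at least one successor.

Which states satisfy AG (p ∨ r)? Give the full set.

none

States satisfying p ∨ r: {st0, st2, st3}.
States satisfying AG (p ∨ r): ∅.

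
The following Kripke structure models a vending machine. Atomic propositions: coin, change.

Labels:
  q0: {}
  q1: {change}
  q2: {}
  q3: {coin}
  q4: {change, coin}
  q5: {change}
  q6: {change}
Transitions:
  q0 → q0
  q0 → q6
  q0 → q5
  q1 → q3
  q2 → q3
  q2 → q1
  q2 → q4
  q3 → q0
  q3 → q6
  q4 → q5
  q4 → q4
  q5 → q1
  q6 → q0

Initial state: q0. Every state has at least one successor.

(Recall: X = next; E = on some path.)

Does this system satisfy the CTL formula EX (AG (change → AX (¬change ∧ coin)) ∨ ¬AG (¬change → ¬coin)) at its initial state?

States satisfying EX (AG (change → AX (¬change ∧ coin)) ∨ ¬AG (¬change → ¬coin)): {q0, q1, q2, q3, q4, q5, q6}.
q0 ∈ Sat(EX (AG (change → AX (¬change ∧ coin)) ∨ ¬AG (¬change → ¬coin))).

Satisfied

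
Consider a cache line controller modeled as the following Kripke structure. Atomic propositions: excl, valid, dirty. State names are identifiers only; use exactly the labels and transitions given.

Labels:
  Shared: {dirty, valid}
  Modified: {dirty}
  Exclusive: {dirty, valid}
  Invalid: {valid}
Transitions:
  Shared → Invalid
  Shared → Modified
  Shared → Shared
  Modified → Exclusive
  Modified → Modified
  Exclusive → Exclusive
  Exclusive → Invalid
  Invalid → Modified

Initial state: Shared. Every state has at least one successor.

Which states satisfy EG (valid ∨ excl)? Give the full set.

States satisfying valid ∨ excl: {Shared, Exclusive, Invalid}.
States satisfying EG (valid ∨ excl): {Shared, Exclusive}.

{Shared, Exclusive}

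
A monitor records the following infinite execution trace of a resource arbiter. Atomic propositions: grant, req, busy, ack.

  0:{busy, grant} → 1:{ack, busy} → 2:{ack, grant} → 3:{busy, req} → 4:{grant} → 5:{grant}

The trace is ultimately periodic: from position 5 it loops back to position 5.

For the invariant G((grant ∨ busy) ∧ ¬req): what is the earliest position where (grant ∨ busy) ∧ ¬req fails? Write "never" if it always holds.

Check (grant ∨ busy) ∧ ¬req at each position in order: 0 ✓, 1 ✓, 2 ✓.
At position 3 the labels are {busy, req}, so (grant ∨ busy) ∧ ¬req is false there. This is the first violation.

3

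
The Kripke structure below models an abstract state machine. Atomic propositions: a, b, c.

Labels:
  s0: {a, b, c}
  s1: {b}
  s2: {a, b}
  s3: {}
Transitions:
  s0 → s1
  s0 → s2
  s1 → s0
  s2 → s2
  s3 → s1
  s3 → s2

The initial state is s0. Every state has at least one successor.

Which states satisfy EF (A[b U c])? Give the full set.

States satisfying A[b U c]: {s0, s1}.
States satisfying EF (A[b U c]): {s0, s1, s3}.

{s0, s1, s3}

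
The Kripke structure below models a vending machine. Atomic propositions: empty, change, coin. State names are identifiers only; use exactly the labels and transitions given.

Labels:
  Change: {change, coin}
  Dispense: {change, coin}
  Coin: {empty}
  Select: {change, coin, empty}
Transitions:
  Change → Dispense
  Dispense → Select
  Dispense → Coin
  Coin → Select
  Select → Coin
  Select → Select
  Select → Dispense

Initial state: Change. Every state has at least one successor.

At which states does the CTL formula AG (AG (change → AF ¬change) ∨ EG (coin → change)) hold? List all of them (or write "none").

States satisfying AG (change → AF ¬change) ∨ EG (coin → change): {Change, Dispense, Coin, Select}.
States satisfying AG (AG (change → AF ¬change) ∨ EG (coin → change)): {Change, Dispense, Coin, Select}.

{Change, Dispense, Coin, Select}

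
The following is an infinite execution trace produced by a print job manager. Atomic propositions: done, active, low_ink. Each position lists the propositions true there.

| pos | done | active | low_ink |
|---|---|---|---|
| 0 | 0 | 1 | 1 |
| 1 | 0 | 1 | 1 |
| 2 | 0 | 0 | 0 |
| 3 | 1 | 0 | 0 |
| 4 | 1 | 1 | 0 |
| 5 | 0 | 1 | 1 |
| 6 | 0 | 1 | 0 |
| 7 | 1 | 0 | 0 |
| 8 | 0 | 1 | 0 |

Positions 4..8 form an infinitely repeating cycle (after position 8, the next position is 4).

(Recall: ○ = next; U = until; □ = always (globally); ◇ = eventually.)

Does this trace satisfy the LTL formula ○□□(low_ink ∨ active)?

No

The position after 0 is 1; □□(low_ink ∨ active) is false there.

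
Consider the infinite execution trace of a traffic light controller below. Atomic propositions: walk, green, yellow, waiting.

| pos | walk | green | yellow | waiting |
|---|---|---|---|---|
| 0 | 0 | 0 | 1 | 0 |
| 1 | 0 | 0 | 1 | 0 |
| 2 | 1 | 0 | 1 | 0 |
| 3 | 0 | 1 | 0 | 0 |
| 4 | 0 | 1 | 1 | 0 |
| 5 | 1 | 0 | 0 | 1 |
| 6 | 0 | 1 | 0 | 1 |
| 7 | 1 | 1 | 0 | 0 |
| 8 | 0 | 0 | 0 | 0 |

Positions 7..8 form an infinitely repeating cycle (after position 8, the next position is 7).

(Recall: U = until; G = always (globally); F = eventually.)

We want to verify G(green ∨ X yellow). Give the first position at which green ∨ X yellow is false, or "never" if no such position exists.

Check green ∨ X yellow at each position in order: 0 ✓, 1 ✓.
At position 2 the labels are {walk, yellow} and the next position 3 has {green}, so green ∨ X yellow is false there. This is the first violation.

2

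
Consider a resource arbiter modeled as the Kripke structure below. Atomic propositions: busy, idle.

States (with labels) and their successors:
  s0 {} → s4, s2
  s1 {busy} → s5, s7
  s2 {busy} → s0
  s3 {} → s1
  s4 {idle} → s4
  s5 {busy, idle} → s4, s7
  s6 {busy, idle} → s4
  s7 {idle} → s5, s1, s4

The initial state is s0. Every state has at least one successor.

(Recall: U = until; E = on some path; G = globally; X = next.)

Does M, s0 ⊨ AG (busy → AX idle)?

Does not hold

States satisfying busy → AX idle: {s0, s1, s3, s4, s5, s6, s7}.
States satisfying AG (busy → AX idle): {s1, s3, s4, s5, s6, s7}.
s2 is reachable from s0 and violates busy → AX idle, so AG fails at s0.
s0 ∉ Sat(AG (busy → AX idle)).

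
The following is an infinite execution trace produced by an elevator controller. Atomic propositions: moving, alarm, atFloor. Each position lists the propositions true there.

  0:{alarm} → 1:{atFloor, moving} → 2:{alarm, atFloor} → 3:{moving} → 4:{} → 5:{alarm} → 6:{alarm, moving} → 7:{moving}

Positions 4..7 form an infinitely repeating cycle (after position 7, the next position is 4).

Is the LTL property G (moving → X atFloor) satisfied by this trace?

Does not hold

moving → X atFloor must hold at every position from 0 onward. It fails at position 3, so G (moving → X atFloor) is false.
Positions where moving holds: 1, 3, 6, 7.
Check X atFloor at each: 1→ok, 3→fails, 6→fails, 7→fails.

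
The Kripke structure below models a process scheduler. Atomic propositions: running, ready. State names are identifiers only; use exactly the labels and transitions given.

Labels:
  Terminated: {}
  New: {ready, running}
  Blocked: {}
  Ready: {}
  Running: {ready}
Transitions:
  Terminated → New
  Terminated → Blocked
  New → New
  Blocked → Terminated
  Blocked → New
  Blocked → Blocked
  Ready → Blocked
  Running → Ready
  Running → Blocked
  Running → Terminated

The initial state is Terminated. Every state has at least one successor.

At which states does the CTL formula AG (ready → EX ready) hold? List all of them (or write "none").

{Terminated, New, Blocked, Ready}

States satisfying ready → EX ready: {Terminated, New, Blocked, Ready}.
States satisfying AG (ready → EX ready): {Terminated, New, Blocked, Ready}.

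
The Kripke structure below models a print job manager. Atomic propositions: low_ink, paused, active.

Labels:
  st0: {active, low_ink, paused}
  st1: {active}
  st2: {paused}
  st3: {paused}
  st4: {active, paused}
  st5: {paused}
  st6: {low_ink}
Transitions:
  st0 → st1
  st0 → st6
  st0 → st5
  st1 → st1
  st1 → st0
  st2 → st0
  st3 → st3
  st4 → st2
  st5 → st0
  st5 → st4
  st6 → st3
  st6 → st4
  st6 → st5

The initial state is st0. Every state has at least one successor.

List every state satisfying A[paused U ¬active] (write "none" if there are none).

{st2, st3, st4, st5, st6}

States satisfying paused: {st0, st2, st3, st4, st5}.
States satisfying ¬active: {st2, st3, st5, st6}.
States satisfying A[paused U ¬active]: {st2, st3, st4, st5, st6}.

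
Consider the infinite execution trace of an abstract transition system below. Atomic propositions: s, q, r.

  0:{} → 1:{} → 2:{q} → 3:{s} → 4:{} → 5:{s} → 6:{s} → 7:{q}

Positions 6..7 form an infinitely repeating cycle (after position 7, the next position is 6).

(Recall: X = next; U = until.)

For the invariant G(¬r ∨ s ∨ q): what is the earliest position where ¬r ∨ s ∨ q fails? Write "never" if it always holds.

never

¬r ∨ s ∨ q holds at every position 0..7, and those are all the positions the trace ever visits, so the invariant G(¬r ∨ s ∨ q) is never violated.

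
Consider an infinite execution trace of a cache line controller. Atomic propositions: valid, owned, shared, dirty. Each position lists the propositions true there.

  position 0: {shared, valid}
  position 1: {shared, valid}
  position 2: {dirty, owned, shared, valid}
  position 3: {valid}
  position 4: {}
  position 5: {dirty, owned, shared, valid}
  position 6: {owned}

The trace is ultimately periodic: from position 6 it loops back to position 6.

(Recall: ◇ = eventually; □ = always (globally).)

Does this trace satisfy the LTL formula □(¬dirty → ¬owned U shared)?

¬dirty → ¬owned U shared must hold at every position from 0 onward. It fails at position 6, so □(¬dirty → ¬owned U shared) is false.
Positions where ¬dirty holds: 0, 1, 3, 4, 6.
Check ¬owned U shared at each: 0→ok, 1→ok, 3→ok, 4→ok, 6→fails.

Does not hold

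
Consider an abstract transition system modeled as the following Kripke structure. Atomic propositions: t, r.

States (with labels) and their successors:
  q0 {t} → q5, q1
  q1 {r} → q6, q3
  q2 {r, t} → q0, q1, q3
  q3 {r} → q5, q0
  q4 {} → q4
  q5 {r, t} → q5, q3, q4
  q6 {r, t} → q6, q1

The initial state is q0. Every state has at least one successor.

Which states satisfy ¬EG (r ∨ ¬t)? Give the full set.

States satisfying r ∨ ¬t: {q1, q2, q3, q4, q5, q6}.
States satisfying EG (r ∨ ¬t): {q1, q2, q3, q4, q5, q6}.
States satisfying ¬EG (r ∨ ¬t): {q0}.

{q0}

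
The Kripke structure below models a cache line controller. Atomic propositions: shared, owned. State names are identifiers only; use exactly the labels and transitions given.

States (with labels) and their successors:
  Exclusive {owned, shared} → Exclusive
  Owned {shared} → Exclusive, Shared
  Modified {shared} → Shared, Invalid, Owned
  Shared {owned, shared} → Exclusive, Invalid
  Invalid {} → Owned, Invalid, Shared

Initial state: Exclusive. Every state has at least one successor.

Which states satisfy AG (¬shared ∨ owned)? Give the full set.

{Exclusive}

States satisfying ¬shared ∨ owned: {Exclusive, Shared, Invalid}.
States satisfying AG (¬shared ∨ owned): {Exclusive}.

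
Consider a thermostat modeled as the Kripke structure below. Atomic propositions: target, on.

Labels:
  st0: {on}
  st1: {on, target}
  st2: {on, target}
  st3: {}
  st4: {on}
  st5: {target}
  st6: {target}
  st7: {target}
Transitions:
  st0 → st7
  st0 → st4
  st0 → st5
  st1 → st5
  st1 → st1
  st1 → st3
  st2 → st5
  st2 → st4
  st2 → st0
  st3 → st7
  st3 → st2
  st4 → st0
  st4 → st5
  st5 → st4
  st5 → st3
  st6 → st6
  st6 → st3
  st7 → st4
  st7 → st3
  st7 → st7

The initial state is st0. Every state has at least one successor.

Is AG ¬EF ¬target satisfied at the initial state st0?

States satisfying ¬EF ¬target: ∅.
States satisfying AG ¬EF ¬target: ∅.
st0 is reachable from st0 and violates ¬EF ¬target, so AG fails at st0.
st0 ∉ Sat(AG ¬EF ¬target).

Violated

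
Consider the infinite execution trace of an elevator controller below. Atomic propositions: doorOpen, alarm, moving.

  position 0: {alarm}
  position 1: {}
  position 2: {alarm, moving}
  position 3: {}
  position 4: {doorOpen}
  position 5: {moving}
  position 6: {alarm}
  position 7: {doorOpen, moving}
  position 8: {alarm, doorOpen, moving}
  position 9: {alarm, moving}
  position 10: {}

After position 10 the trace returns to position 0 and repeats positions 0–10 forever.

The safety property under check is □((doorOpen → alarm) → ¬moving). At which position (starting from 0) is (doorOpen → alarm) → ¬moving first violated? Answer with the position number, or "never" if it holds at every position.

2

Check (doorOpen → alarm) → ¬moving at each position in order: 0 ✓, 1 ✓.
At position 2 the labels are {alarm, moving}, so (doorOpen → alarm) → ¬moving is false there. This is the first violation.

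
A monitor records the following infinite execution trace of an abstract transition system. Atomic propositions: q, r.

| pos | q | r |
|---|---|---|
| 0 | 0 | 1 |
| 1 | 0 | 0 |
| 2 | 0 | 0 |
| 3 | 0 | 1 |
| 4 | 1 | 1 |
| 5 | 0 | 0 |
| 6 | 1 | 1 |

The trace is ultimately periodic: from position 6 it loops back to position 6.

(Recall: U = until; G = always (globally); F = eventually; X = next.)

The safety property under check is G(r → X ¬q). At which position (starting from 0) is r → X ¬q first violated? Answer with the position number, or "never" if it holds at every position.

Check r → X ¬q at each position in order: 0 ✓, 1 ✓, 2 ✓.
At position 3 the labels are {r} and the next position 4 has {q, r}, so r → X ¬q is false there. This is the first violation.

3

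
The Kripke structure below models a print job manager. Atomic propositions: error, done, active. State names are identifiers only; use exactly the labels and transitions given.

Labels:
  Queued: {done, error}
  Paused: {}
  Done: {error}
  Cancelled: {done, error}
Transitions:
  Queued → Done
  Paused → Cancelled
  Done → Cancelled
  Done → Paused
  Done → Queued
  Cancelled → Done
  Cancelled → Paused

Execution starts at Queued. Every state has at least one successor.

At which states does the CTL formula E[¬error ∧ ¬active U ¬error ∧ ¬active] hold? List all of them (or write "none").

States satisfying ¬error ∧ ¬active: {Paused}.
States satisfying E[¬error ∧ ¬active U ¬error ∧ ¬active]: {Paused}.

{Paused}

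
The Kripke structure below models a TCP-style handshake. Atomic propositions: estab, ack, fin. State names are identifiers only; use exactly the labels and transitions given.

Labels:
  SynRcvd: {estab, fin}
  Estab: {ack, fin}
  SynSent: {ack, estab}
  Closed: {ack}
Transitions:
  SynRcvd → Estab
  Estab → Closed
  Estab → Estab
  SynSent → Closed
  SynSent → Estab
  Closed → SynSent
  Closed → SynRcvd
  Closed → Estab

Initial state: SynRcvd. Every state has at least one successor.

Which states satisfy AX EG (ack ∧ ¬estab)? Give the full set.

States satisfying EG (ack ∧ ¬estab): {Estab, Closed}.
States satisfying AX EG (ack ∧ ¬estab): {SynRcvd, Estab, SynSent}.

{SynRcvd, Estab, SynSent}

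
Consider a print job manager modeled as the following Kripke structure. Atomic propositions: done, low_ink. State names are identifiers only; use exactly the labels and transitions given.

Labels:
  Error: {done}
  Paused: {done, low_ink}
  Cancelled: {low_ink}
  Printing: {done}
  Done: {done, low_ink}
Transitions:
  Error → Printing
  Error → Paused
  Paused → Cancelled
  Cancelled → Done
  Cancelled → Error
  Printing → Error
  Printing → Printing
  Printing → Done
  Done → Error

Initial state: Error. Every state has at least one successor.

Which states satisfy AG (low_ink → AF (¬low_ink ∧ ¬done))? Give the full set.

none

States satisfying low_ink → AF (¬low_ink ∧ ¬done): {Error, Printing}.
States satisfying AG (low_ink → AF (¬low_ink ∧ ¬done)): ∅.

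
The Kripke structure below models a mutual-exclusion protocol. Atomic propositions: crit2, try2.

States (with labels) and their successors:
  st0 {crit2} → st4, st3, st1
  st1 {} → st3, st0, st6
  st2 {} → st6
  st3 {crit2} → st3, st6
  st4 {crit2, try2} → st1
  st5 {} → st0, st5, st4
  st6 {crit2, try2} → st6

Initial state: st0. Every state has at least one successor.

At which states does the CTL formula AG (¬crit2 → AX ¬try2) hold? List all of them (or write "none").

States satisfying ¬crit2 → AX ¬try2: {st0, st3, st4, st6}.
States satisfying AG (¬crit2 → AX ¬try2): {st3, st6}.

{st3, st6}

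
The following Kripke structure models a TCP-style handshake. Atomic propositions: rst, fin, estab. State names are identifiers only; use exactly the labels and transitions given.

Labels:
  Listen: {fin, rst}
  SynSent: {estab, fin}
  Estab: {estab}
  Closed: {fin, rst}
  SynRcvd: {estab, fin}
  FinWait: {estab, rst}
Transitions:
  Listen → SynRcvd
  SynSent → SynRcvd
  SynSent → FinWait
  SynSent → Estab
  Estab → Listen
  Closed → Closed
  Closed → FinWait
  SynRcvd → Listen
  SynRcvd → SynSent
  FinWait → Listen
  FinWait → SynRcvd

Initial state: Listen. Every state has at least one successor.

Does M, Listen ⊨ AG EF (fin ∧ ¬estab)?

Yes

States satisfying EF (fin ∧ ¬estab): {Listen, SynSent, Estab, Closed, SynRcvd, FinWait}.
States satisfying AG EF (fin ∧ ¬estab): {Listen, SynSent, Estab, Closed, SynRcvd, FinWait}.
Every state reachable from Listen satisfies EF (fin ∧ ¬estab).
Listen ∈ Sat(AG EF (fin ∧ ¬estab)).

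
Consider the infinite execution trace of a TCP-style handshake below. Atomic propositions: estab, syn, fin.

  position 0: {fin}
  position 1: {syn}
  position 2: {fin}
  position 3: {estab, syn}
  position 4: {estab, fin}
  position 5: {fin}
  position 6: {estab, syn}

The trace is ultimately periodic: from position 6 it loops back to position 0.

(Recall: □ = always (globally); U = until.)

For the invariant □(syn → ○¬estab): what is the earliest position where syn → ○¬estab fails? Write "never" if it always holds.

Check syn → ○¬estab at each position in order: 0 ✓, 1 ✓, 2 ✓.
At position 3 the labels are {estab, syn} and the next position 4 has {estab, fin}, so syn → ○¬estab is false there. This is the first violation.

3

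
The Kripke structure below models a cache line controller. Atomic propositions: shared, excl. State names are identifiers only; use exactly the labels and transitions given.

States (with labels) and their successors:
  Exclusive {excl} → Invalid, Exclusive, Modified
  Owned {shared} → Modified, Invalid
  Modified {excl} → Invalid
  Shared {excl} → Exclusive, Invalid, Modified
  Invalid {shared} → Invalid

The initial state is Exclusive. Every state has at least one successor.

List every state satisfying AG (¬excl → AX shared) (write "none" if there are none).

States satisfying ¬excl → AX shared: {Exclusive, Modified, Shared, Invalid}.
States satisfying AG (¬excl → AX shared): {Exclusive, Modified, Shared, Invalid}.

{Exclusive, Modified, Shared, Invalid}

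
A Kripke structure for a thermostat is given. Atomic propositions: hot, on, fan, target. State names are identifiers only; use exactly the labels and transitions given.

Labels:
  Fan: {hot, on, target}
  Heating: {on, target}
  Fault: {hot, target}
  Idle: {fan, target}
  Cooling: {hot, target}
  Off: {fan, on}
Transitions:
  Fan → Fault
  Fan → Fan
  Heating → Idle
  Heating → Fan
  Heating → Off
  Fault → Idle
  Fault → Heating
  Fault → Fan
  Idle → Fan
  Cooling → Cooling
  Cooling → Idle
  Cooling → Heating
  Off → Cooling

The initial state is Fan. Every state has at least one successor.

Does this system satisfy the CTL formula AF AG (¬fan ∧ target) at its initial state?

Does not hold

States satisfying AG (¬fan ∧ target): ∅.
States satisfying AF AG (¬fan ∧ target): ∅.
There is a path from Fan along which AG (¬fan ∧ target) never holds.
Fan ∉ Sat(AF AG (¬fan ∧ target)).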